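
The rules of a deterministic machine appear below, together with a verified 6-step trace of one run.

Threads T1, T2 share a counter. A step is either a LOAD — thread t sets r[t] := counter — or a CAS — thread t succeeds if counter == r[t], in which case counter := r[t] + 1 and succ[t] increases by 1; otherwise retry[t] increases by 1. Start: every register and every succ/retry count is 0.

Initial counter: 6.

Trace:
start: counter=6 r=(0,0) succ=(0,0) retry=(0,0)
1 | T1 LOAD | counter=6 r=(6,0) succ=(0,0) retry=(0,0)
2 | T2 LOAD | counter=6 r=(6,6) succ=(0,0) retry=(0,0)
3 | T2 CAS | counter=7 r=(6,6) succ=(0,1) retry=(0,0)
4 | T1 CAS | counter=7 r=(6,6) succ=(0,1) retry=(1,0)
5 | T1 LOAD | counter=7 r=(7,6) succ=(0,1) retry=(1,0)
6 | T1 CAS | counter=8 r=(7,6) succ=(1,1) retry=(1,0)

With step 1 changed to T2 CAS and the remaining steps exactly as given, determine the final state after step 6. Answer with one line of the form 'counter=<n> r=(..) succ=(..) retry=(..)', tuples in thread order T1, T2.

(re-executing from step 1 with the substitution; state before step 1: counter=6 r=(0,0) succ=(0,0) retry=(0,0))
1 | T2 CAS | counter=6 r=(0,0) succ=(0,0) retry=(0,1)
2 | T2 LOAD | counter=6 r=(0,6) succ=(0,0) retry=(0,1)
3 | T2 CAS | counter=7 r=(0,6) succ=(0,1) retry=(0,1)
4 | T1 CAS | counter=7 r=(0,6) succ=(0,1) retry=(1,1)
5 | T1 LOAD | counter=7 r=(7,6) succ=(0,1) retry=(1,1)
6 | T1 CAS | counter=8 r=(7,6) succ=(1,1) retry=(1,1)

counter=8 r=(7,6) succ=(1,1) retry=(1,1)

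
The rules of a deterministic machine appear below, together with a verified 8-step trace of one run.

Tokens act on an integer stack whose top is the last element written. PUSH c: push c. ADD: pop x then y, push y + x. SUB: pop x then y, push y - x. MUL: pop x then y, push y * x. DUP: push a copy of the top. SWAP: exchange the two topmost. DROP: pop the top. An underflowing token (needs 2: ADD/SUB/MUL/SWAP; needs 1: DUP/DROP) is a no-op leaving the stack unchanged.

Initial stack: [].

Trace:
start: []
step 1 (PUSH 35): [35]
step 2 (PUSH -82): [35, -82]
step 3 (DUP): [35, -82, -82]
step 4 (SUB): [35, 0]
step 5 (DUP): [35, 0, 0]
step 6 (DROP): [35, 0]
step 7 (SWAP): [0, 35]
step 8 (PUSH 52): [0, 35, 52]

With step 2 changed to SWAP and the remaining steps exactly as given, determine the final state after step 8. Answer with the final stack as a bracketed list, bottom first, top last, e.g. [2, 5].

(re-executing from step 2 with the substitution; state before step 2: [35])
step 2 (SWAP): [35]
step 3 (DUP): [35, 35]
step 4 (SUB): [0]
step 5 (DUP): [0, 0]
step 6 (DROP): [0]
step 7 (SWAP): [0]
step 8 (PUSH 52): [0, 52]

[0, 52]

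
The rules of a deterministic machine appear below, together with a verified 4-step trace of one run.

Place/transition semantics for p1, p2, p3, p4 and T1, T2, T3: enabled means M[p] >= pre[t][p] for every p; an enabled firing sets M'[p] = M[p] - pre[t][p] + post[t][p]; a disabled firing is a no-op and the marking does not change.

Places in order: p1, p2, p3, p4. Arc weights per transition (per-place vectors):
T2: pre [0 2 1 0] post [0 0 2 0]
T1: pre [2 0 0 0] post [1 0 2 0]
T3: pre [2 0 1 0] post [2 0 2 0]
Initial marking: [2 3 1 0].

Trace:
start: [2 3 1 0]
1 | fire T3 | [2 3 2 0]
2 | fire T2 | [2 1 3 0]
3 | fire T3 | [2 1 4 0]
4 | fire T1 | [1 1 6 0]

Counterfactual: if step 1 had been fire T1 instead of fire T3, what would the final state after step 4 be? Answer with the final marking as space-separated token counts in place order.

1 1 4 0

(re-executing from step 1 with the substitution; state before step 1: [2 3 1 0])
1 | fire T1 | [1 3 3 0]
2 | fire T2 | [1 1 4 0]
3 | fire T3 | [1 1 4 0]
4 | fire T1 | [1 1 4 0]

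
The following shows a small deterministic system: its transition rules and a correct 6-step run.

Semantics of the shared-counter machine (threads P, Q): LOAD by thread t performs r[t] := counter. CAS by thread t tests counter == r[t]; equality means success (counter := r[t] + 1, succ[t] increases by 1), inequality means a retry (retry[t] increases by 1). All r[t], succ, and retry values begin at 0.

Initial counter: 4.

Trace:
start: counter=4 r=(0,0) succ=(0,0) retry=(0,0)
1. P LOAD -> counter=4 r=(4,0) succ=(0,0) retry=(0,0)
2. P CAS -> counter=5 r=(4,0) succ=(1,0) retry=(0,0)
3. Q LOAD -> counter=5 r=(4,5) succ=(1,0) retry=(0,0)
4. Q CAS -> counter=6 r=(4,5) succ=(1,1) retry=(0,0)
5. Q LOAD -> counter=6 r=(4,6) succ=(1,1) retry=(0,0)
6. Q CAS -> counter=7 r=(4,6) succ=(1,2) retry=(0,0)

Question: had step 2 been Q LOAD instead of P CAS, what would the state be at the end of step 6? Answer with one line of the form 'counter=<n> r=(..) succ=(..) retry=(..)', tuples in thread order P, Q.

(re-executing from step 2 with the substitution; state before step 2: counter=4 r=(4,0) succ=(0,0) retry=(0,0))
2. Q LOAD -> counter=4 r=(4,4) succ=(0,0) retry=(0,0)
3. Q LOAD -> counter=4 r=(4,4) succ=(0,0) retry=(0,0)
4. Q CAS -> counter=5 r=(4,4) succ=(0,1) retry=(0,0)
5. Q LOAD -> counter=5 r=(4,5) succ=(0,1) retry=(0,0)
6. Q CAS -> counter=6 r=(4,5) succ=(0,2) retry=(0,0)

counter=6 r=(4,5) succ=(0,2) retry=(0,0)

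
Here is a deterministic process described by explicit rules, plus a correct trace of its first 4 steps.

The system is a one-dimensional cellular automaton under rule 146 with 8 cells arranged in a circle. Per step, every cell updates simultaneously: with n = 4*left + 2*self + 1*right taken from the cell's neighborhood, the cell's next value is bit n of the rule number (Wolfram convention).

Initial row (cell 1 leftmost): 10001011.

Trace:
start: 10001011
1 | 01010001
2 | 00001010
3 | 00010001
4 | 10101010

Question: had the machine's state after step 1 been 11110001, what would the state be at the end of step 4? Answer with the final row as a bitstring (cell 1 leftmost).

state after step 1 := 11110001
2 | 11101010
3 | 01000000
4 | 10100000

10100000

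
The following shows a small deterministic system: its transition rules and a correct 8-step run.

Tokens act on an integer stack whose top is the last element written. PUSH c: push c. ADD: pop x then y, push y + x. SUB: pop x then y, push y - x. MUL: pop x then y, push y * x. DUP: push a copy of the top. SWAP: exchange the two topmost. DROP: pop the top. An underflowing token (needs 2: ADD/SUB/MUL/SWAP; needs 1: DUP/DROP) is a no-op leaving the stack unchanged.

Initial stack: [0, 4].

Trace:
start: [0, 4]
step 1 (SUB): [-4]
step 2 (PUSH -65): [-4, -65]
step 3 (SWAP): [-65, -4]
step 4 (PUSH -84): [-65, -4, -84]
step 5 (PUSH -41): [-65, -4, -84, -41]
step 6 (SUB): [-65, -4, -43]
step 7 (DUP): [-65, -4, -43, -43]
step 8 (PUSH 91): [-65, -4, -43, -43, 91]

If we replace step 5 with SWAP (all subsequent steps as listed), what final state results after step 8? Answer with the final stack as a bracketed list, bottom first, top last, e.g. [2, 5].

[-65, -80, -80, 91]

(re-executing from step 5 with the substitution; state before step 5: [-65, -4, -84])
step 5 (SWAP): [-65, -84, -4]
step 6 (SUB): [-65, -80]
step 7 (DUP): [-65, -80, -80]
step 8 (PUSH 91): [-65, -80, -80, 91]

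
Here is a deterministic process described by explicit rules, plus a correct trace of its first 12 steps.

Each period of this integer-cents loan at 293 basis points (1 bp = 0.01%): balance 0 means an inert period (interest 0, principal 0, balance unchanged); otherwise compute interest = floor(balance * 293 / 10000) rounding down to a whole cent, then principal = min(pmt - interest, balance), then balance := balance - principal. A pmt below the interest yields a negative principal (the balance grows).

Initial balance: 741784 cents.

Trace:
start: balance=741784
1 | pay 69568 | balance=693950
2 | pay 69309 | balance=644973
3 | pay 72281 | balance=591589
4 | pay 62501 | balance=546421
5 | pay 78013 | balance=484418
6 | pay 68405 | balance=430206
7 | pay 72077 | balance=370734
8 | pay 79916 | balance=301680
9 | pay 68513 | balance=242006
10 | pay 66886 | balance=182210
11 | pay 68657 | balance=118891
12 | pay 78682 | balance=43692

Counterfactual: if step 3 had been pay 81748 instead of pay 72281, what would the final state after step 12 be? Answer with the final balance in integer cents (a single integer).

(re-executing from step 3 with the substitution; state before step 3: balance=644973)
3 | pay 81748 | balance=582122
4 | pay 62501 | balance=536677
5 | pay 78013 | balance=474388
6 | pay 68405 | balance=419882
7 | pay 72077 | balance=360107
8 | pay 79916 | balance=290742
9 | pay 68513 | balance=230747
10 | pay 66886 | balance=170621
11 | pay 68657 | balance=106963
12 | pay 78682 | balance=31415

31415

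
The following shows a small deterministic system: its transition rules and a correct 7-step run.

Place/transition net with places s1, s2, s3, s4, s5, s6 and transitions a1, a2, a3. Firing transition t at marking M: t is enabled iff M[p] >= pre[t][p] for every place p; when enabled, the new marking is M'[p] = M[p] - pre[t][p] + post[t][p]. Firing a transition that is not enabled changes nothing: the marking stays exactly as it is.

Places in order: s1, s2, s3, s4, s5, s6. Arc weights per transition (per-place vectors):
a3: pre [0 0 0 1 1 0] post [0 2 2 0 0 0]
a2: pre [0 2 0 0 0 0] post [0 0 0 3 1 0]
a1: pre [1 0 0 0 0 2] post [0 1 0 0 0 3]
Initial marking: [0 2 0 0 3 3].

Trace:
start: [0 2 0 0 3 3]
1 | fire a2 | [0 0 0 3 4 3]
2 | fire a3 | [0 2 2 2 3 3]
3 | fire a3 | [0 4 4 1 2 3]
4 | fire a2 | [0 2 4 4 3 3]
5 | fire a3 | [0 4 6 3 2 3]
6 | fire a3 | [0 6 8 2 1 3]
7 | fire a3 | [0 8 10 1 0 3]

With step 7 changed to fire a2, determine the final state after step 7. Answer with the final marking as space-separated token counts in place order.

(re-executing from step 7 with the substitution; state before step 7: [0 6 8 2 1 3])
7 | fire a2 | [0 4 8 5 2 3]

0 4 8 5 2 3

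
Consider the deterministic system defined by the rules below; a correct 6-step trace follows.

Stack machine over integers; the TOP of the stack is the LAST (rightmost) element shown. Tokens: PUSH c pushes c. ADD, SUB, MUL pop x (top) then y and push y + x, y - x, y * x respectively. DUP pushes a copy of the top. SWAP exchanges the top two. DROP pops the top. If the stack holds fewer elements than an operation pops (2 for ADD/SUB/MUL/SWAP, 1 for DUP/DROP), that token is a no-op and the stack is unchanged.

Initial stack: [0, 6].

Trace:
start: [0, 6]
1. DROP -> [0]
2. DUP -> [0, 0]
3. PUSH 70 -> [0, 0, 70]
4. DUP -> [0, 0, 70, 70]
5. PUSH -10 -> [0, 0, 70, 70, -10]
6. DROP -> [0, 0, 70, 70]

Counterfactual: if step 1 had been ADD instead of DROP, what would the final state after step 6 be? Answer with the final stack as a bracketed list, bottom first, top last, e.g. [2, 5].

[6, 6, 70, 70]

(re-executing from step 1 with the substitution; state before step 1: [0, 6])
1. ADD -> [6]
2. DUP -> [6, 6]
3. PUSH 70 -> [6, 6, 70]
4. DUP -> [6, 6, 70, 70]
5. PUSH -10 -> [6, 6, 70, 70, -10]
6. DROP -> [6, 6, 70, 70]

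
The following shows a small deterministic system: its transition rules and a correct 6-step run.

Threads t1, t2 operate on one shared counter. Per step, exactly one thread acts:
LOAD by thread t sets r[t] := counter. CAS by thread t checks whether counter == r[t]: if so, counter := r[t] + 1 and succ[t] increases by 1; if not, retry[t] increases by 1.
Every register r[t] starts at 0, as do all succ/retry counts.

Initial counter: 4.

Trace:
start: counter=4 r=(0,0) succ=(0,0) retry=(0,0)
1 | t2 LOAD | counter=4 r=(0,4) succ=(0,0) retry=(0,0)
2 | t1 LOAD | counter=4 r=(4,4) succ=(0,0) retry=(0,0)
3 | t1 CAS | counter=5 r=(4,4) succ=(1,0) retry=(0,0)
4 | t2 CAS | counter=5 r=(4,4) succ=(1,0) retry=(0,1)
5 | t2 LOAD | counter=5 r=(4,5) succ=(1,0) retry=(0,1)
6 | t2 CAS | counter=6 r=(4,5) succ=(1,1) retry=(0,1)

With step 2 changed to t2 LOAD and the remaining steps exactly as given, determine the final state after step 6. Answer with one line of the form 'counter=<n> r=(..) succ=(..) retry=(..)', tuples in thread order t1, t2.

counter=6 r=(0,5) succ=(0,2) retry=(1,0)

(re-executing from step 2 with the substitution; state before step 2: counter=4 r=(0,4) succ=(0,0) retry=(0,0))
2 | t2 LOAD | counter=4 r=(0,4) succ=(0,0) retry=(0,0)
3 | t1 CAS | counter=4 r=(0,4) succ=(0,0) retry=(1,0)
4 | t2 CAS | counter=5 r=(0,4) succ=(0,1) retry=(1,0)
5 | t2 LOAD | counter=5 r=(0,5) succ=(0,1) retry=(1,0)
6 | t2 CAS | counter=6 r=(0,5) succ=(0,2) retry=(1,0)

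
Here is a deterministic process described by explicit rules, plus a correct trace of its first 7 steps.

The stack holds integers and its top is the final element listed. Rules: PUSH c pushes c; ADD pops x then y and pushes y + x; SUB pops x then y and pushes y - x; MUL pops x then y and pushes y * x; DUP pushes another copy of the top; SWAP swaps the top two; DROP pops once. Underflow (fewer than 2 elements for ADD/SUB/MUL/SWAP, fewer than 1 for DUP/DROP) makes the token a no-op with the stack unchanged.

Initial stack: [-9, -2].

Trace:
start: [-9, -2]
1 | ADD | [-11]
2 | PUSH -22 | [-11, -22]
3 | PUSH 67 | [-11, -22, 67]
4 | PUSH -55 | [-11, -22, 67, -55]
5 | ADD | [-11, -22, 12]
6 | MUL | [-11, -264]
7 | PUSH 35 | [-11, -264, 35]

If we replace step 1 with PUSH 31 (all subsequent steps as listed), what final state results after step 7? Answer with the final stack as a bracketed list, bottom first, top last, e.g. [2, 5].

(re-executing from step 1 with the substitution; state before step 1: [-9, -2])
1 | PUSH 31 | [-9, -2, 31]
2 | PUSH -22 | [-9, -2, 31, -22]
3 | PUSH 67 | [-9, -2, 31, -22, 67]
4 | PUSH -55 | [-9, -2, 31, -22, 67, -55]
5 | ADD | [-9, -2, 31, -22, 12]
6 | MUL | [-9, -2, 31, -264]
7 | PUSH 35 | [-9, -2, 31, -264, 35]

[-9, -2, 31, -264, 35]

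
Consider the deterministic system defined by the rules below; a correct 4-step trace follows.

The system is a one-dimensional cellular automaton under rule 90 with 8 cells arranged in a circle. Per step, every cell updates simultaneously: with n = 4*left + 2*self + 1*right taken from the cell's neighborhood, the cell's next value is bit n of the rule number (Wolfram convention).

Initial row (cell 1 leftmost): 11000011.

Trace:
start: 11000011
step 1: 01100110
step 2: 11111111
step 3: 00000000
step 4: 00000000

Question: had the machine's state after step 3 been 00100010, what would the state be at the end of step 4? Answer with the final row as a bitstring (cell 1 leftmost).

01010101

state after step 3 := 00100010
step 4: 01010101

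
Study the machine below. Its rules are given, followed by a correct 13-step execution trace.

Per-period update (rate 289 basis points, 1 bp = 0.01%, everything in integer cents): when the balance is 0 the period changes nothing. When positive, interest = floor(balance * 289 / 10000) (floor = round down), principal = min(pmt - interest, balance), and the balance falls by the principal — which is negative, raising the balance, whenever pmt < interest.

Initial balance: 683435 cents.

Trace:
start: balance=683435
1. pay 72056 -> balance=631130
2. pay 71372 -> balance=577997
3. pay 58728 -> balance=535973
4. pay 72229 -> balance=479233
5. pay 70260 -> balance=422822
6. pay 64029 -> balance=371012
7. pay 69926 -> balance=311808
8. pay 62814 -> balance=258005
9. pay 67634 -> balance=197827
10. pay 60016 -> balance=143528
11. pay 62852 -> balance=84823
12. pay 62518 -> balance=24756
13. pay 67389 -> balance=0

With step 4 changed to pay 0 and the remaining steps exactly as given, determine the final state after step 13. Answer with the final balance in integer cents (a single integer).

(re-executing from step 4 with the substitution; state before step 4: balance=535973)
4. pay 0 -> balance=551462
5. pay 70260 -> balance=497139
6. pay 64029 -> balance=447477
7. pay 69926 -> balance=390483
8. pay 62814 -> balance=338953
9. pay 67634 -> balance=281114
10. pay 60016 -> balance=229222
11. pay 62852 -> balance=172994
12. pay 62518 -> balance=115475
13. pay 67389 -> balance=51423

51423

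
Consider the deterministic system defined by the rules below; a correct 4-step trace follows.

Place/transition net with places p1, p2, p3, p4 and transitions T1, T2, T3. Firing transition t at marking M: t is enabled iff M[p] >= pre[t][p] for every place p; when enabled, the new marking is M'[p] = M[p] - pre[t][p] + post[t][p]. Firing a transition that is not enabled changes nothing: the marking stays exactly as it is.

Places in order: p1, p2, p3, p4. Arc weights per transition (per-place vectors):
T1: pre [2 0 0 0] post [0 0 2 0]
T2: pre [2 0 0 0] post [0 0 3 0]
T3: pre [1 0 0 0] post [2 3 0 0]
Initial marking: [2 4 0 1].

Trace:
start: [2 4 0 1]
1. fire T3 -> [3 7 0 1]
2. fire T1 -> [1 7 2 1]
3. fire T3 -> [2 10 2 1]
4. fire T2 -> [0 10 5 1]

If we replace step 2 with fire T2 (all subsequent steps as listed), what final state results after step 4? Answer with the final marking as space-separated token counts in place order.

0 10 6 1

(re-executing from step 2 with the substitution; state before step 2: [3 7 0 1])
2. fire T2 -> [1 7 3 1]
3. fire T3 -> [2 10 3 1]
4. fire T2 -> [0 10 6 1]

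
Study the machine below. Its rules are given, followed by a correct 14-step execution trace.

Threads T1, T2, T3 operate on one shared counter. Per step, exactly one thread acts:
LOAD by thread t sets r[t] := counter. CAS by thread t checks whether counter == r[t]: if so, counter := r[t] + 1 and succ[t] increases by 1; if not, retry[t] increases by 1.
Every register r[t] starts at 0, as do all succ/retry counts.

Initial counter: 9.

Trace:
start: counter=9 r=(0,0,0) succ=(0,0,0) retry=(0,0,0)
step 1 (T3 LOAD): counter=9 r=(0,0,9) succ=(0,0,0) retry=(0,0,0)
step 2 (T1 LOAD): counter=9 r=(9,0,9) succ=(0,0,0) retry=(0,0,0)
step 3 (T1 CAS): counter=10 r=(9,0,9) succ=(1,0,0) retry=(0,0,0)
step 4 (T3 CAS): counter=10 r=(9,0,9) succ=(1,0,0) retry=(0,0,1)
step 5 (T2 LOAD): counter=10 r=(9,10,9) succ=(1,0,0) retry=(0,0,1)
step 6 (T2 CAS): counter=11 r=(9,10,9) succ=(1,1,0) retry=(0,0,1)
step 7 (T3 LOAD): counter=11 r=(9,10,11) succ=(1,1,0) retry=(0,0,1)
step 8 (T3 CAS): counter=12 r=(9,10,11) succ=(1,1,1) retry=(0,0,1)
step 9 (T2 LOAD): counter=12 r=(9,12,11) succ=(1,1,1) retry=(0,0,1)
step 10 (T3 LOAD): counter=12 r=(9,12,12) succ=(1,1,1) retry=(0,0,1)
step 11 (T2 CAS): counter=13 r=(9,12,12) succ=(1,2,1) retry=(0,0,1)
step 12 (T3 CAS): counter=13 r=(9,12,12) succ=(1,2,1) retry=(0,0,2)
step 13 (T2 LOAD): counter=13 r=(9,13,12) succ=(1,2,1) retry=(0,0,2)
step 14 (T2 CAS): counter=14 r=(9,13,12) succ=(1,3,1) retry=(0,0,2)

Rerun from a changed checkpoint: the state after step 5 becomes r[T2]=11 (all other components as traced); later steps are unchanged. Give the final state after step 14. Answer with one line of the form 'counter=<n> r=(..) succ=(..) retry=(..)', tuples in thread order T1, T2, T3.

counter=13 r=(9,12,11) succ=(1,2,1) retry=(0,1,2)

state after step 5 := counter=10 r=(9,11,9) succ=(1,0,0) retry=(0,0,1)
step 6 (T2 CAS): counter=10 r=(9,11,9) succ=(1,0,0) retry=(0,1,1)
step 7 (T3 LOAD): counter=10 r=(9,11,10) succ=(1,0,0) retry=(0,1,1)
step 8 (T3 CAS): counter=11 r=(9,11,10) succ=(1,0,1) retry=(0,1,1)
step 9 (T2 LOAD): counter=11 r=(9,11,10) succ=(1,0,1) retry=(0,1,1)
step 10 (T3 LOAD): counter=11 r=(9,11,11) succ=(1,0,1) retry=(0,1,1)
step 11 (T2 CAS): counter=12 r=(9,11,11) succ=(1,1,1) retry=(0,1,1)
step 12 (T3 CAS): counter=12 r=(9,11,11) succ=(1,1,1) retry=(0,1,2)
step 13 (T2 LOAD): counter=12 r=(9,12,11) succ=(1,1,1) retry=(0,1,2)
step 14 (T2 CAS): counter=13 r=(9,12,11) succ=(1,2,1) retry=(0,1,2)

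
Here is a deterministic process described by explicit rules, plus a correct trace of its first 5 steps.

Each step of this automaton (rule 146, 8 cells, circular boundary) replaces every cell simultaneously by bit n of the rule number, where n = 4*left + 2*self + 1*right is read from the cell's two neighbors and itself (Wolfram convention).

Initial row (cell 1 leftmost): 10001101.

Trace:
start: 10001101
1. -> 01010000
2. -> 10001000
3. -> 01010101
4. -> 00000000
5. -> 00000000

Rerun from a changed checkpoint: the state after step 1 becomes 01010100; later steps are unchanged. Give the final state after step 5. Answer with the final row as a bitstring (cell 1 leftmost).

state after step 1 := 01010100
2. -> 10000010
3. -> 01000100
4. -> 10101010
5. -> 00000000

00000000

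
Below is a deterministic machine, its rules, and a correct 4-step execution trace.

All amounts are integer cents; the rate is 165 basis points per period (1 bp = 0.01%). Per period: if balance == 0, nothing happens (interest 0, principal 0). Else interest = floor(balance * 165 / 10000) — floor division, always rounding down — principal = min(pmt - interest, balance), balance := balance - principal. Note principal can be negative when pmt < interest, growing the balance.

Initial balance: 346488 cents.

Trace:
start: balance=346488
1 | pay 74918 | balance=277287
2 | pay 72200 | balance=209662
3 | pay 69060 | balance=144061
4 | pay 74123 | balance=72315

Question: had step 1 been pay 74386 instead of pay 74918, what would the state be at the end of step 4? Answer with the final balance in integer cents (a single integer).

72874

(re-executing from step 1 with the substitution; state before step 1: balance=346488)
1 | pay 74386 | balance=277819
2 | pay 72200 | balance=210203
3 | pay 69060 | balance=144611
4 | pay 74123 | balance=72874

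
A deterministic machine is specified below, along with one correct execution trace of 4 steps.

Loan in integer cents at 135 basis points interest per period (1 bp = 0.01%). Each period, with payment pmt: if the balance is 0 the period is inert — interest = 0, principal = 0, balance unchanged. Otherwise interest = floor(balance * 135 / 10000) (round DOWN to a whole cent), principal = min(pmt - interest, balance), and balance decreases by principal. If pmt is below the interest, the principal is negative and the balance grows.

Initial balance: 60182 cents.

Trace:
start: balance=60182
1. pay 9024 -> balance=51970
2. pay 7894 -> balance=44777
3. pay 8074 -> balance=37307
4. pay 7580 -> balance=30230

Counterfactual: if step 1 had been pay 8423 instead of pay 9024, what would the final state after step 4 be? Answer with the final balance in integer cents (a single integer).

30855

(re-executing from step 1 with the substitution; state before step 1: balance=60182)
1. pay 8423 -> balance=52571
2. pay 7894 -> balance=45386
3. pay 8074 -> balance=37924
4. pay 7580 -> balance=30855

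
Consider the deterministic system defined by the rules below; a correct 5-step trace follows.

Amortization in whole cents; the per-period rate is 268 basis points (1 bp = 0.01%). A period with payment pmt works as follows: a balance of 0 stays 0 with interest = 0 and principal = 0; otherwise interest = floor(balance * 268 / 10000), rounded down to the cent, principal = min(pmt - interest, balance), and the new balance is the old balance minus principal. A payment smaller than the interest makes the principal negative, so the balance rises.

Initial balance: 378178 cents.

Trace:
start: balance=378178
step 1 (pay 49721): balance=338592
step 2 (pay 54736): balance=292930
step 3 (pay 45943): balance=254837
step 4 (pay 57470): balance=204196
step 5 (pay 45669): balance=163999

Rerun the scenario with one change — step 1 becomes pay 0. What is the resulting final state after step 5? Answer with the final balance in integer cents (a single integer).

219267

(re-executing from step 1 with the substitution; state before step 1: balance=378178)
step 1 (pay 0): balance=388313
step 2 (pay 54736): balance=343983
step 3 (pay 45943): balance=307258
step 4 (pay 57470): balance=258022
step 5 (pay 45669): balance=219267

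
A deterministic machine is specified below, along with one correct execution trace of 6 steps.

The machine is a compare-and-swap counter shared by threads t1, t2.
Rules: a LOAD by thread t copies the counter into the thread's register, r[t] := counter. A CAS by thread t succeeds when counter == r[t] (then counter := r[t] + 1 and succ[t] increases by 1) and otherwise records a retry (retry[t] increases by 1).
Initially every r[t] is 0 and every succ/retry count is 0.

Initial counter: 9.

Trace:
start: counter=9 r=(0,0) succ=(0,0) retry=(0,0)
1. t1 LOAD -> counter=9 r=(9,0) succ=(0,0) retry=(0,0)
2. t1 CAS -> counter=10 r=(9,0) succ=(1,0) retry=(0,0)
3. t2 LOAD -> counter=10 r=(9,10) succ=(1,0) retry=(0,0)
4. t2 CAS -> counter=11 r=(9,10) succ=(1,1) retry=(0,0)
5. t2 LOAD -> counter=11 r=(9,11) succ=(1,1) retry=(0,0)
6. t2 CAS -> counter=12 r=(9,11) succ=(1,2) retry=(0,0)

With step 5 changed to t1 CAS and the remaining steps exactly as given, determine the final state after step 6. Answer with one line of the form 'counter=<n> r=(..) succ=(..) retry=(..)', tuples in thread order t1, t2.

(re-executing from step 5 with the substitution; state before step 5: counter=11 r=(9,10) succ=(1,1) retry=(0,0))
5. t1 CAS -> counter=11 r=(9,10) succ=(1,1) retry=(1,0)
6. t2 CAS -> counter=11 r=(9,10) succ=(1,1) retry=(1,1)

counter=11 r=(9,10) succ=(1,1) retry=(1,1)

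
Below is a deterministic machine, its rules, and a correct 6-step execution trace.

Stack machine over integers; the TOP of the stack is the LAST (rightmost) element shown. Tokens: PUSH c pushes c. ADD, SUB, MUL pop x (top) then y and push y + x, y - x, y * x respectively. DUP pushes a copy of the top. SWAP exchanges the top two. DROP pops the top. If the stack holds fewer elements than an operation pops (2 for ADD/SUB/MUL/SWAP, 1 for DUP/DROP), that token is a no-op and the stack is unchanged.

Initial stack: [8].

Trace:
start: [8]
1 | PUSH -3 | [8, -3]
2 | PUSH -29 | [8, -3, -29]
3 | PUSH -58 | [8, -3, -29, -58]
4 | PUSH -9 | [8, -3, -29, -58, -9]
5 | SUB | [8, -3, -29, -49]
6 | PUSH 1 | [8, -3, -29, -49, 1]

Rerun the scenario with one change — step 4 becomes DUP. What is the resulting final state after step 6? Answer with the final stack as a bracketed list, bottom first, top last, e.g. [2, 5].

[8, -3, -29, 0, 1]

(re-executing from step 4 with the substitution; state before step 4: [8, -3, -29, -58])
4 | DUP | [8, -3, -29, -58, -58]
5 | SUB | [8, -3, -29, 0]
6 | PUSH 1 | [8, -3, -29, 0, 1]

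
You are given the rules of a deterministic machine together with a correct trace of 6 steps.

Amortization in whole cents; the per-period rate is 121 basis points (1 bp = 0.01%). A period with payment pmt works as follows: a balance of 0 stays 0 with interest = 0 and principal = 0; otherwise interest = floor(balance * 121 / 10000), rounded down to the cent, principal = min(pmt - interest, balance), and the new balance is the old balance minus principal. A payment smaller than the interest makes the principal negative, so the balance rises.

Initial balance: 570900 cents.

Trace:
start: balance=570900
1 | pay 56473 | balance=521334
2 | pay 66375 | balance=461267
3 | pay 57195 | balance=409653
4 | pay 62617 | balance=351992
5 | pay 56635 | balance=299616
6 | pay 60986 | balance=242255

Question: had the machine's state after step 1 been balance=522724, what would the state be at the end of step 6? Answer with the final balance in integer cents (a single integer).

243730

state after step 1 := balance=522724
2 | pay 66375 | balance=462673
3 | pay 57195 | balance=411076
4 | pay 62617 | balance=353433
5 | pay 56635 | balance=301074
6 | pay 60986 | balance=243730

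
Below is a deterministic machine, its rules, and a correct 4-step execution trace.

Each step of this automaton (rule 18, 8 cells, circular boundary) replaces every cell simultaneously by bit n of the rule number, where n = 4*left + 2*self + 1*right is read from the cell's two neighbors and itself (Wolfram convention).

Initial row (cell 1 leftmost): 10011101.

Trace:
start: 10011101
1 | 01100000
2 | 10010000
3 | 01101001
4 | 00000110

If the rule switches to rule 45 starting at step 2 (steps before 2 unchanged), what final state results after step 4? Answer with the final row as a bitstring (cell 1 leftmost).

(re-executing steps 2..4 under rule 45; state before step 2: 01100000)
2 | 01001111
3 | 11001000
4 | 10001010

10001010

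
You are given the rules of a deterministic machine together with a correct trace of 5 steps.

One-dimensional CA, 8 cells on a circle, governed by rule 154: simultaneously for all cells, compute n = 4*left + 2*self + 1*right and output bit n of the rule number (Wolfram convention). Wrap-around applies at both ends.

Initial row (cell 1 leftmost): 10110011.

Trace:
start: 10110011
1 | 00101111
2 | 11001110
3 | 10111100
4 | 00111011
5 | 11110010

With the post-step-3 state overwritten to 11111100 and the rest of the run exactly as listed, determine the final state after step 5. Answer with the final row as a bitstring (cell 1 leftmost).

state after step 3 := 11111100
4 | 11111011
5 | 11110011

11110011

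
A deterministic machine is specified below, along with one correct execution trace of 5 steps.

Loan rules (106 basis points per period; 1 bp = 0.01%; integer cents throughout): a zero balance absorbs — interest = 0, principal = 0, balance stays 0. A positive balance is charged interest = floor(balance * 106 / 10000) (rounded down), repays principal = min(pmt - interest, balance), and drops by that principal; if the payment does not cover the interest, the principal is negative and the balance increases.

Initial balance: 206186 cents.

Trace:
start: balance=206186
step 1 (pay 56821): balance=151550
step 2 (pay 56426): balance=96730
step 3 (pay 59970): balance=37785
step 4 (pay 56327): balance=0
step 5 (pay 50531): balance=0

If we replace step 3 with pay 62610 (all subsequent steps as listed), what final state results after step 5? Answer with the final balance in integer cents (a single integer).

(re-executing from step 3 with the substitution; state before step 3: balance=96730)
step 3 (pay 62610): balance=35145
step 4 (pay 56327): balance=0
step 5 (pay 50531): balance=0

0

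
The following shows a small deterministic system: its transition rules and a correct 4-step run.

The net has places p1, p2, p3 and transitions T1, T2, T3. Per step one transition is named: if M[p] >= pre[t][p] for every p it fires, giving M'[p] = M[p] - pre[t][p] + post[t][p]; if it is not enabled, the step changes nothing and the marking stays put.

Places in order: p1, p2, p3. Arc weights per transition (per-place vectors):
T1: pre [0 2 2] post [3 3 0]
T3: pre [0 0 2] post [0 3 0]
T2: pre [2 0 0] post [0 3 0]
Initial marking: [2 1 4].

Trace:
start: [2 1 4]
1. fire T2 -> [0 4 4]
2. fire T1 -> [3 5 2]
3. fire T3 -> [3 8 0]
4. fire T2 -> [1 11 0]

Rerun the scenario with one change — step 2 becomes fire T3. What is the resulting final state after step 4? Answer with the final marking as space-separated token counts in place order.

0 10 0

(re-executing from step 2 with the substitution; state before step 2: [0 4 4])
2. fire T3 -> [0 7 2]
3. fire T3 -> [0 10 0]
4. fire T2 -> [0 10 0]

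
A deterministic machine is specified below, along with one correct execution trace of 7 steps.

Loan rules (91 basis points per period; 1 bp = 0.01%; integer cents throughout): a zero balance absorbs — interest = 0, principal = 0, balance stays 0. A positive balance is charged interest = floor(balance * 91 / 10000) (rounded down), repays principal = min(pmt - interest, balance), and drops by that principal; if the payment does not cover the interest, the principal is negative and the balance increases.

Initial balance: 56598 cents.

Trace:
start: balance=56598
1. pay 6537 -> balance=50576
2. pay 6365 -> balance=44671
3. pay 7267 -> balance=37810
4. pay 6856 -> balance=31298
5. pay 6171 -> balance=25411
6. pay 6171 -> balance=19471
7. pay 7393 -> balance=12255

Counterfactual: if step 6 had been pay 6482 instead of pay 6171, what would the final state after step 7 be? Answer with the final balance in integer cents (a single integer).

(re-executing from step 6 with the substitution; state before step 6: balance=25411)
6. pay 6482 -> balance=19160
7. pay 7393 -> balance=11941

11941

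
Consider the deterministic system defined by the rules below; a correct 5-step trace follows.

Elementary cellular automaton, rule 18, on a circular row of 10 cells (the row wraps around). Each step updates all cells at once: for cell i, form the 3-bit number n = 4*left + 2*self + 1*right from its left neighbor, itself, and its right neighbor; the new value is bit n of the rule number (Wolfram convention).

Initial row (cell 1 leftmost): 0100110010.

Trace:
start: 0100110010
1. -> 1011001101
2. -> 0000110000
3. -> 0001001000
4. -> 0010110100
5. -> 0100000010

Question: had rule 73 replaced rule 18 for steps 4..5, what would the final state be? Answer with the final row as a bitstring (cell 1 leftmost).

0101111010

(re-executing steps 4..5 under rule 73; state before step 4: 0001001000)
4. -> 1100000011
5. -> 0101111010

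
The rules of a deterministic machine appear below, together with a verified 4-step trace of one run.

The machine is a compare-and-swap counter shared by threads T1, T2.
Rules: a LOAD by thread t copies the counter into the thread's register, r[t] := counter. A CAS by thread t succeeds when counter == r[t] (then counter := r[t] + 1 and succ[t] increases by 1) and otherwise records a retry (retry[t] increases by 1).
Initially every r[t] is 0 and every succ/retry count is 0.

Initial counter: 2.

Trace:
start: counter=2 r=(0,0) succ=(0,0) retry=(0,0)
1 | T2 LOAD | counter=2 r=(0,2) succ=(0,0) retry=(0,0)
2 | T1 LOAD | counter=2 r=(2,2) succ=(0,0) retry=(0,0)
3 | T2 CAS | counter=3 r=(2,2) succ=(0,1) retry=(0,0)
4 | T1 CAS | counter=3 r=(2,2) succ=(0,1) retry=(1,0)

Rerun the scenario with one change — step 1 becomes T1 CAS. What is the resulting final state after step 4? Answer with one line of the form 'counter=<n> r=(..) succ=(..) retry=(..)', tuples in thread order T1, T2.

counter=3 r=(2,0) succ=(1,0) retry=(1,1)

(re-executing from step 1 with the substitution; state before step 1: counter=2 r=(0,0) succ=(0,0) retry=(0,0))
1 | T1 CAS | counter=2 r=(0,0) succ=(0,0) retry=(1,0)
2 | T1 LOAD | counter=2 r=(2,0) succ=(0,0) retry=(1,0)
3 | T2 CAS | counter=2 r=(2,0) succ=(0,0) retry=(1,1)
4 | T1 CAS | counter=3 r=(2,0) succ=(1,0) retry=(1,1)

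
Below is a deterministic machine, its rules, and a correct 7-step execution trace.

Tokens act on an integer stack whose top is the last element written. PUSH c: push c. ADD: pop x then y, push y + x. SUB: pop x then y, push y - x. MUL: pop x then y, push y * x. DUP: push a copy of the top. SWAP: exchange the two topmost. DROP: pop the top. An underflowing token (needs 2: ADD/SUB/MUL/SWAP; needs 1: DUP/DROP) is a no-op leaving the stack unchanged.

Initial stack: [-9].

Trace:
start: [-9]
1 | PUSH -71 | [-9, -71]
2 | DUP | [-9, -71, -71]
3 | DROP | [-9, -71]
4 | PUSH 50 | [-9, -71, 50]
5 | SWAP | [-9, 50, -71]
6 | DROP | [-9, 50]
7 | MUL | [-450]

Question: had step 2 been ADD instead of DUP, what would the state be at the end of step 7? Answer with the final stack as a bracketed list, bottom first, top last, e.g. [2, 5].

[]

(re-executing from step 2 with the substitution; state before step 2: [-9, -71])
2 | ADD | [-80]
3 | DROP | []
4 | PUSH 50 | [50]
5 | SWAP | [50]
6 | DROP | []
7 | MUL | []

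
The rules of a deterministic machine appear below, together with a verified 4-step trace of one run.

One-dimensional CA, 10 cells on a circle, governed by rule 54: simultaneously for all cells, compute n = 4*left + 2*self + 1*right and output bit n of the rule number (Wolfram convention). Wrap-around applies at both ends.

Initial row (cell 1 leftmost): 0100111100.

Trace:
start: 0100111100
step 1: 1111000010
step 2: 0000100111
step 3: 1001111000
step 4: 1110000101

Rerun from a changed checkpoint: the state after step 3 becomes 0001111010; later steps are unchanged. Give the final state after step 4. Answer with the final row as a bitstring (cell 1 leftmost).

0010000111

state after step 3 := 0001111010
step 4: 0010000111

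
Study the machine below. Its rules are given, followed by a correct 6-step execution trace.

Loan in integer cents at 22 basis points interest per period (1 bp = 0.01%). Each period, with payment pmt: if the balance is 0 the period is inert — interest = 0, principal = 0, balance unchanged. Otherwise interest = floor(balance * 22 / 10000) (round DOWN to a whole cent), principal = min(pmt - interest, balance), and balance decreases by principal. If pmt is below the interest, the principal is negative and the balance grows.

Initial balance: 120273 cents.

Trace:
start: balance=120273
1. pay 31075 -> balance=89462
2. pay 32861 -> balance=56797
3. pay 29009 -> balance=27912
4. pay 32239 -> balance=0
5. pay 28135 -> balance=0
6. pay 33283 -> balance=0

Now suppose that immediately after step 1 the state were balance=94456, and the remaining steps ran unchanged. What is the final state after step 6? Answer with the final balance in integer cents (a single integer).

0

state after step 1 := balance=94456
2. pay 32861 -> balance=61802
3. pay 29009 -> balance=32928
4. pay 32239 -> balance=761
5. pay 28135 -> balance=0
6. pay 33283 -> balance=0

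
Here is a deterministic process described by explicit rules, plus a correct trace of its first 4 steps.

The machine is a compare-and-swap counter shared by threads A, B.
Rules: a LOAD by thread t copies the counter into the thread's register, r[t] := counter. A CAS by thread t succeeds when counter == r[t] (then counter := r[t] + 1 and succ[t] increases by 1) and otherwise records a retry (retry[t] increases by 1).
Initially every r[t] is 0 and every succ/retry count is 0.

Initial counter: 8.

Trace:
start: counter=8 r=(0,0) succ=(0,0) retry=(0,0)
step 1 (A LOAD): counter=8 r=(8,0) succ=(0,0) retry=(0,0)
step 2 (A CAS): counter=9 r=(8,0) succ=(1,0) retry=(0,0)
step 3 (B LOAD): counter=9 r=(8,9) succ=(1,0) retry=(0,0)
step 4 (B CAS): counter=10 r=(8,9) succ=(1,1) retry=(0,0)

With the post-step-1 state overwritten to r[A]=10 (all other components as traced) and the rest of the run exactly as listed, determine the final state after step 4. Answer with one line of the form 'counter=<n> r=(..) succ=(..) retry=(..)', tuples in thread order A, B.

counter=9 r=(10,8) succ=(0,1) retry=(1,0)

state after step 1 := counter=8 r=(10,0) succ=(0,0) retry=(0,0)
step 2 (A CAS): counter=8 r=(10,0) succ=(0,0) retry=(1,0)
step 3 (B LOAD): counter=8 r=(10,8) succ=(0,0) retry=(1,0)
step 4 (B CAS): counter=9 r=(10,8) succ=(0,1) retry=(1,0)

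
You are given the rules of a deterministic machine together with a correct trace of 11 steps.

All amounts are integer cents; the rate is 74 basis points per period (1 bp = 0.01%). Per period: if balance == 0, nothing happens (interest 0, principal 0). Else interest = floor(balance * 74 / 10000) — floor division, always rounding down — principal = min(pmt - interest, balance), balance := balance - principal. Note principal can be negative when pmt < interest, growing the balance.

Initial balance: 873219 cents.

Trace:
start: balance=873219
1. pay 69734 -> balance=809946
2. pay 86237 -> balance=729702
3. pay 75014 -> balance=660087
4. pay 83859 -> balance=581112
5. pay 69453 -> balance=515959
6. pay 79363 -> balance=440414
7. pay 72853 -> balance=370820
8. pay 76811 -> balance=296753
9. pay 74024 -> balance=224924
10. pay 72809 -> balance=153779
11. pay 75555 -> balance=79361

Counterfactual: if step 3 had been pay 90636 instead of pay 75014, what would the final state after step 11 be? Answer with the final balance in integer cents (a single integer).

(re-executing from step 3 with the substitution; state before step 3: balance=729702)
3. pay 90636 -> balance=644465
4. pay 83859 -> balance=565375
5. pay 69453 -> balance=500105
6. pay 79363 -> balance=424442
7. pay 72853 -> balance=354729
8. pay 76811 -> balance=280542
9. pay 74024 -> balance=208594
10. pay 72809 -> balance=137328
11. pay 75555 -> balance=62789

62789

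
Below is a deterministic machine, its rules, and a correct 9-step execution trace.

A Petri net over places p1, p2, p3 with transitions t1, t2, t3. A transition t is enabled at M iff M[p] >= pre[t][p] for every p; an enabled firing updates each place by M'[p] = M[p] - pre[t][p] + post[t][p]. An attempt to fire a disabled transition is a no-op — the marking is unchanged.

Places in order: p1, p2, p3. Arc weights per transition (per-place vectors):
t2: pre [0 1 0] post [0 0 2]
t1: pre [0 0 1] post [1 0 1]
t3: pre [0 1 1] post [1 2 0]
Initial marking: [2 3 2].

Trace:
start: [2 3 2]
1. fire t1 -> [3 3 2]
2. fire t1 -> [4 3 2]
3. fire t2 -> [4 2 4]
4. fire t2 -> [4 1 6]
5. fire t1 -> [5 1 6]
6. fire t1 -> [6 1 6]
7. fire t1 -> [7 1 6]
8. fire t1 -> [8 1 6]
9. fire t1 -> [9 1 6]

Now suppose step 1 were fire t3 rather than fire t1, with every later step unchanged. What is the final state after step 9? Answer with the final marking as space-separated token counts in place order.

9 2 5

(re-executing from step 1 with the substitution; state before step 1: [2 3 2])
1. fire t3 -> [3 4 1]
2. fire t1 -> [4 4 1]
3. fire t2 -> [4 3 3]
4. fire t2 -> [4 2 5]
5. fire t1 -> [5 2 5]
6. fire t1 -> [6 2 5]
7. fire t1 -> [7 2 5]
8. fire t1 -> [8 2 5]
9. fire t1 -> [9 2 5]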